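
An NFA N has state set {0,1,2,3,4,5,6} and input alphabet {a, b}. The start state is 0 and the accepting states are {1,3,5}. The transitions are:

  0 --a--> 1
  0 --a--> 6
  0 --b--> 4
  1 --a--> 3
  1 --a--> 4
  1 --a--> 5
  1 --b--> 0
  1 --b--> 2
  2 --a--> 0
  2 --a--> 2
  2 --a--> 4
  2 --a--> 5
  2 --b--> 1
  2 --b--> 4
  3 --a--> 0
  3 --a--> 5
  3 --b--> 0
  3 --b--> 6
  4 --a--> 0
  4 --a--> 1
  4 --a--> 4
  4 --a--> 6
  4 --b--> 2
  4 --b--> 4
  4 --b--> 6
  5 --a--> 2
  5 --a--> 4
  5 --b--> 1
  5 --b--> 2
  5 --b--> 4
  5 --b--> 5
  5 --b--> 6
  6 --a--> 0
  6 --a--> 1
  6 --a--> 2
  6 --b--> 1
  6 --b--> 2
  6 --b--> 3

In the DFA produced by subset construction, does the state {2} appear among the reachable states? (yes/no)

Start state of the DFA: {0}.
{0} --a--> {1,6}  [new]
{0} --b--> {4}  [new]
{1,6} --a--> {0,1,2,3,4,5}  [new]
{1,6} --b--> {0,1,2,3}  [new]
{4} --a--> {0,1,4,6}  [new]
{4} --b--> {2,4,6}  [new]
{0,1,2,3,4,5} --a--> {0,1,2,3,4,5,6}  [new]
{0,1,2,3,4,5} --b--> {0,1,2,4,5,6}  [new]
{0,1,2,3} --a--> {0,1,2,3,4,5,6}  [seen]
{0,1,2,3} --b--> {0,1,2,4,6}  [new]
{0,1,4,6} --a--> {0,1,2,3,4,5,6}  [seen]
{0,1,4,6} --b--> {0,1,2,3,4,6}  [new]
{2,4,6} --a--> {0,1,2,4,5,6}  [seen]
{2,4,6} --b--> {1,2,3,4,6}  [new]
{0,1,2,3,4,5,6} --a--> {0,1,2,3,4,5,6}  [seen]
{0,1,2,3,4,5,6} --b--> {0,1,2,3,4,5,6}  [seen]
{0,1,2,4,5,6} --a--> {0,1,2,3,4,5,6}  [seen]
{0,1,2,4,5,6} --b--> {0,1,2,3,4,5,6}  [seen]
{0,1,2,4,6} --a--> {0,1,2,3,4,5,6}  [seen]
{0,1,2,4,6} --b--> {0,1,2,3,4,6}  [seen]
{0,1,2,3,4,6} --a--> {0,1,2,3,4,5,6}  [seen]
{0,1,2,3,4,6} --b--> {0,1,2,3,4,6}  [seen]
{1,2,3,4,6} --a--> {0,1,2,3,4,5,6}  [seen]
{1,2,3,4,6} --b--> {0,1,2,3,4,6}  [seen]
Reachable DFA states: {0}, {1,6}, {4}, {0,1,2,3,4,5}, {0,1,2,3}, {0,1,4,6}, {2,4,6}, {0,1,2,3,4,5,6}, {0,1,2,4,5,6}, {0,1,2,4,6}, {0,1,2,3,4,6}, {1,2,3,4,6}.
{2} is not among them.

no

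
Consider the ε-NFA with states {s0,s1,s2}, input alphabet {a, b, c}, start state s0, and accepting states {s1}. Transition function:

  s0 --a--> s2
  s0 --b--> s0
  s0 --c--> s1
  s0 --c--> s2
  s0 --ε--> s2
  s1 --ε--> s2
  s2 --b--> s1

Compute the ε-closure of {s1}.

{s1,s2}

Begin with {s1}.
s1 →ε {s2}; add s2.
ε-closure = {s1,s2}.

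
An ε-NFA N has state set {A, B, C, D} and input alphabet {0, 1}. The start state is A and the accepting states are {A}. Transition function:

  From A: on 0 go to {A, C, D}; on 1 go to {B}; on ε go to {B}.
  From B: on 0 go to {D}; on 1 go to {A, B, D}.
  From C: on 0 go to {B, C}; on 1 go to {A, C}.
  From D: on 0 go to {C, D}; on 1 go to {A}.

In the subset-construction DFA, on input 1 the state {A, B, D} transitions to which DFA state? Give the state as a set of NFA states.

δ(A,1) = {B}; δ(B,1) = {A, B, D}; δ(D,1) = {A}.
Union: {A, B, D}.

{A, B, D}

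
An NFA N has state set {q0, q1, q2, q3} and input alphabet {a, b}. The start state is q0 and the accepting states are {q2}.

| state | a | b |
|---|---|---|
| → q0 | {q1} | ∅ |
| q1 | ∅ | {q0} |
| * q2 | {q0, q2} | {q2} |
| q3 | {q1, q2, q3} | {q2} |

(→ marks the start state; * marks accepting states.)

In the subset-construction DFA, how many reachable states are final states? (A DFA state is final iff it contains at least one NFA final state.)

Start state of the DFA: {q0}.
{q0} --a--> {q1}  [new]
{q0} --b--> ∅  [new]
{q1} --a--> ∅  [seen]
{q1} --b--> {q0}  [seen]
∅ --a--> ∅  [seen]
∅ --b--> ∅  [seen]
Reachable DFA states: {q0}, {q1}, ∅.
Accepting DFA states (contain an NFA accepting state): none.

0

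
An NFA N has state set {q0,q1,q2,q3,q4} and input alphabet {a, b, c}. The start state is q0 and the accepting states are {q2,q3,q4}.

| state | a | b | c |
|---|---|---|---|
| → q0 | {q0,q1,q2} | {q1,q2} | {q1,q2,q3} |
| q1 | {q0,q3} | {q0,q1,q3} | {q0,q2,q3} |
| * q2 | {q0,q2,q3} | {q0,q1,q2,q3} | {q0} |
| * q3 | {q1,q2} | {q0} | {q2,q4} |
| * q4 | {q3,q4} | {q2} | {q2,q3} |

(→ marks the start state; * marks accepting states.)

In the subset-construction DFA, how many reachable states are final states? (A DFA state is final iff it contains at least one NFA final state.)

Start state of the DFA: {q0}.
{q0} --a--> {q0,q1,q2}  [new]
{q0} --b--> {q1,q2}  [new]
{q0} --c--> {q1,q2,q3}  [new]
{q0,q1,q2} --a--> {q0,q1,q2,q3}  [new]
{q0,q1,q2} --b--> {q0,q1,q2,q3}  [seen]
{q0,q1,q2} --c--> {q0,q1,q2,q3}  [seen]
{q1,q2} --a--> {q0,q2,q3}  [new]
{q1,q2} --b--> {q0,q1,q2,q3}  [seen]
{q1,q2} --c--> {q0,q2,q3}  [seen]
{q1,q2,q3} --a--> {q0,q1,q2,q3}  [seen]
{q1,q2,q3} --b--> {q0,q1,q2,q3}  [seen]
{q1,q2,q3} --c--> {q0,q2,q3,q4}  [new]
{q0,q1,q2,q3} --a--> {q0,q1,q2,q3}  [seen]
{q0,q1,q2,q3} --b--> {q0,q1,q2,q3}  [seen]
{q0,q1,q2,q3} --c--> {q0,q1,q2,q3,q4}  [new]
{q0,q2,q3} --a--> {q0,q1,q2,q3}  [seen]
{q0,q2,q3} --b--> {q0,q1,q2,q3}  [seen]
{q0,q2,q3} --c--> {q0,q1,q2,q3,q4}  [seen]
{q0,q2,q3,q4} --a--> {q0,q1,q2,q3,q4}  [seen]
{q0,q2,q3,q4} --b--> {q0,q1,q2,q3}  [seen]
{q0,q2,q3,q4} --c--> {q0,q1,q2,q3,q4}  [seen]
{q0,q1,q2,q3,q4} --a--> {q0,q1,q2,q3,q4}  [seen]
{q0,q1,q2,q3,q4} --b--> {q0,q1,q2,q3}  [seen]
{q0,q1,q2,q3,q4} --c--> {q0,q1,q2,q3,q4}  [seen]
Reachable DFA states: {q0}, {q0,q1,q2}, {q1,q2}, {q1,q2,q3}, {q0,q1,q2,q3}, {q0,q2,q3}, {q0,q2,q3,q4}, {q0,q1,q2,q3,q4}.
Accepting DFA states (contain an NFA accepting state): {q0,q1,q2}, {q1,q2}, {q1,q2,q3}, {q0,q1,q2,q3}, {q0,q2,q3}, {q0,q2,q3,q4}, {q0,q1,q2,q3,q4}.

7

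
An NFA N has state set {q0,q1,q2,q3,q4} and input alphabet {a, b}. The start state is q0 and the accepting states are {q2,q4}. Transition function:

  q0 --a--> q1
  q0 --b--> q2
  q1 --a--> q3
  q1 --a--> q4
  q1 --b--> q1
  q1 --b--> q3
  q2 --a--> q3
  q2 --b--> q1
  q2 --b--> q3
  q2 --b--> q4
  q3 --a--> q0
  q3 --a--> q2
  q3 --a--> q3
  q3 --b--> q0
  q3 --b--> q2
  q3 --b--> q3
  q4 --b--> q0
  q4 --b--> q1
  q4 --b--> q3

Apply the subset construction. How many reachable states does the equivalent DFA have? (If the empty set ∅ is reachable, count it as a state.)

Start state of the DFA: {q0}.
{q0} --a--> {q1}  [new]
{q0} --b--> {q2}  [new]
{q1} --a--> {q3,q4}  [new]
{q1} --b--> {q1,q3}  [new]
{q2} --a--> {q3}  [new]
{q2} --b--> {q1,q3,q4}  [new]
{q3,q4} --a--> {q0,q2,q3}  [new]
{q3,q4} --b--> {q0,q1,q2,q3}  [new]
{q1,q3} --a--> {q0,q2,q3,q4}  [new]
{q1,q3} --b--> {q0,q1,q2,q3}  [seen]
{q3} --a--> {q0,q2,q3}  [seen]
{q3} --b--> {q0,q2,q3}  [seen]
{q1,q3,q4} --a--> {q0,q2,q3,q4}  [seen]
{q1,q3,q4} --b--> {q0,q1,q2,q3}  [seen]
{q0,q2,q3} --a--> {q0,q1,q2,q3}  [seen]
{q0,q2,q3} --b--> {q0,q1,q2,q3,q4}  [new]
{q0,q1,q2,q3} --a--> {q0,q1,q2,q3,q4}  [seen]
{q0,q1,q2,q3} --b--> {q0,q1,q2,q3,q4}  [seen]
{q0,q2,q3,q4} --a--> {q0,q1,q2,q3}  [seen]
{q0,q2,q3,q4} --b--> {q0,q1,q2,q3,q4}  [seen]
{q0,q1,q2,q3,q4} --a--> {q0,q1,q2,q3,q4}  [seen]
{q0,q1,q2,q3,q4} --b--> {q0,q1,q2,q3,q4}  [seen]
Reachable DFA states: {q0}, {q1}, {q2}, {q3,q4}, {q1,q3}, {q3}, {q1,q3,q4}, {q0,q2,q3}, {q0,q1,q2,q3}, {q0,q2,q3,q4}, {q0,q1,q2,q3,q4}.

11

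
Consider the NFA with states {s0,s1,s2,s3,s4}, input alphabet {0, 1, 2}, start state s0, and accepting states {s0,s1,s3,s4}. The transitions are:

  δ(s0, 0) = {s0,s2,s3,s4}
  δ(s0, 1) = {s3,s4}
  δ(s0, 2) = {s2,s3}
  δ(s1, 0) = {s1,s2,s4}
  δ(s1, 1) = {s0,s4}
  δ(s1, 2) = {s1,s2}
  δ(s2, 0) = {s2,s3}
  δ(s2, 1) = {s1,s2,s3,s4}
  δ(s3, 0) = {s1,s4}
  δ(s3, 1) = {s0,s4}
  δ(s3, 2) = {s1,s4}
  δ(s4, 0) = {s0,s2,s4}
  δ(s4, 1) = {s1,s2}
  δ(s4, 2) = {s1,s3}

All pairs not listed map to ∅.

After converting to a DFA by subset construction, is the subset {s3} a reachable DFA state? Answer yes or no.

no

Start state of the DFA: {s0}.
{s0} --0--> {s0,s2,s3,s4}  [new]
{s0} --1--> {s3,s4}  [new]
{s0} --2--> {s2,s3}  [new]
{s0,s2,s3,s4} --0--> {s0,s1,s2,s3,s4}  [new]
{s0,s2,s3,s4} --1--> {s0,s1,s2,s3,s4}  [seen]
{s0,s2,s3,s4} --2--> {s1,s2,s3,s4}  [new]
{s3,s4} --0--> {s0,s1,s2,s4}  [new]
{s3,s4} --1--> {s0,s1,s2,s4}  [seen]
{s3,s4} --2--> {s1,s3,s4}  [new]
{s2,s3} --0--> {s1,s2,s3,s4}  [seen]
{s2,s3} --1--> {s0,s1,s2,s3,s4}  [seen]
{s2,s3} --2--> {s1,s4}  [new]
{s0,s1,s2,s3,s4} --0--> {s0,s1,s2,s3,s4}  [seen]
{s0,s1,s2,s3,s4} --1--> {s0,s1,s2,s3,s4}  [seen]
{s0,s1,s2,s3,s4} --2--> {s1,s2,s3,s4}  [seen]
{s1,s2,s3,s4} --0--> {s0,s1,s2,s3,s4}  [seen]
{s1,s2,s3,s4} --1--> {s0,s1,s2,s3,s4}  [seen]
{s1,s2,s3,s4} --2--> {s1,s2,s3,s4}  [seen]
{s0,s1,s2,s4} --0--> {s0,s1,s2,s3,s4}  [seen]
{s0,s1,s2,s4} --1--> {s0,s1,s2,s3,s4}  [seen]
{s0,s1,s2,s4} --2--> {s1,s2,s3}  [new]
{s1,s3,s4} --0--> {s0,s1,s2,s4}  [seen]
{s1,s3,s4} --1--> {s0,s1,s2,s4}  [seen]
{s1,s3,s4} --2--> {s1,s2,s3,s4}  [seen]
{s1,s4} --0--> {s0,s1,s2,s4}  [seen]
{s1,s4} --1--> {s0,s1,s2,s4}  [seen]
{s1,s4} --2--> {s1,s2,s3}  [seen]
{s1,s2,s3} --0--> {s1,s2,s3,s4}  [seen]
{s1,s2,s3} --1--> {s0,s1,s2,s3,s4}  [seen]
{s1,s2,s3} --2--> {s1,s2,s4}  [new]
{s1,s2,s4} --0--> {s0,s1,s2,s3,s4}  [seen]
{s1,s2,s4} --1--> {s0,s1,s2,s3,s4}  [seen]
{s1,s2,s4} --2--> {s1,s2,s3}  [seen]
Reachable DFA states: {s0}, {s0,s2,s3,s4}, {s3,s4}, {s2,s3}, {s0,s1,s2,s3,s4}, {s1,s2,s3,s4}, {s0,s1,s2,s4}, {s1,s3,s4}, {s1,s4}, {s1,s2,s3}, {s1,s2,s4}.
{s3} is not among them.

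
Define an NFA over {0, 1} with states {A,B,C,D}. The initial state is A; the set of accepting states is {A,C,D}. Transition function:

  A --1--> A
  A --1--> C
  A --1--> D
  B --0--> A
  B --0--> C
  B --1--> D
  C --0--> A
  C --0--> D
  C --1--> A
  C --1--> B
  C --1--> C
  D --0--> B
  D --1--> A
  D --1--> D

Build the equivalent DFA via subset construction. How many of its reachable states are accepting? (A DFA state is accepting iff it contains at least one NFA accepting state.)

5

Start state of the DFA: {A}.
{A} --0--> ∅  [new]
{A} --1--> {A,C,D}  [new]
∅ --0--> ∅  [seen]
∅ --1--> ∅  [seen]
{A,C,D} --0--> {A,B,D}  [new]
{A,C,D} --1--> {A,B,C,D}  [new]
{A,B,D} --0--> {A,B,C}  [new]
{A,B,D} --1--> {A,C,D}  [seen]
{A,B,C,D} --0--> {A,B,C,D}  [seen]
{A,B,C,D} --1--> {A,B,C,D}  [seen]
{A,B,C} --0--> {A,C,D}  [seen]
{A,B,C} --1--> {A,B,C,D}  [seen]
Reachable DFA states: {A}, ∅, {A,C,D}, {A,B,D}, {A,B,C,D}, {A,B,C}.
Accepting DFA states (contain an NFA accepting state): {A}, {A,C,D}, {A,B,D}, {A,B,C,D}, {A,B,C}.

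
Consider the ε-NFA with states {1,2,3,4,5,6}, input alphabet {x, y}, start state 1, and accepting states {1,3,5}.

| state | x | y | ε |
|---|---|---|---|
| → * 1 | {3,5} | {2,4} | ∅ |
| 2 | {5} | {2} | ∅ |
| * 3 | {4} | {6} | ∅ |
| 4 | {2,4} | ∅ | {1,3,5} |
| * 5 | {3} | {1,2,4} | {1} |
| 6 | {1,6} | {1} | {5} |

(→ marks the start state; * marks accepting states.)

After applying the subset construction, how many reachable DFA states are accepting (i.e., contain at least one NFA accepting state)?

5

Start state of the DFA: {1} (ε-closure of the NFA start).
{1} --x--> {1,3,5}  [new]
{1} --y--> {1,2,3,4,5}  [new]
{1,3,5} --x--> {1,3,4,5}  [new]
{1,3,5} --y--> {1,2,3,4,5,6}  [new]
{1,2,3,4,5} --x--> {1,2,3,4,5}  [seen]
{1,2,3,4,5} --y--> {1,2,3,4,5,6}  [seen]
{1,3,4,5} --x--> {1,2,3,4,5}  [seen]
{1,3,4,5} --y--> {1,2,3,4,5,6}  [seen]
{1,2,3,4,5,6} --x--> {1,2,3,4,5,6}  [seen]
{1,2,3,4,5,6} --y--> {1,2,3,4,5,6}  [seen]
Reachable DFA states: {1}, {1,3,5}, {1,2,3,4,5}, {1,3,4,5}, {1,2,3,4,5,6}.
Accepting DFA states (contain an NFA accepting state): {1}, {1,3,5}, {1,2,3,4,5}, {1,3,4,5}, {1,2,3,4,5,6}.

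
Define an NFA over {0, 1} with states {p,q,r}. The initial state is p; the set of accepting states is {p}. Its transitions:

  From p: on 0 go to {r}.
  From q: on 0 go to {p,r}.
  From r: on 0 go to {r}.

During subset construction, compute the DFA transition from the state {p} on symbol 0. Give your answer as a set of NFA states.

δ(p,0) = {r}.
Union: {r}.

{r}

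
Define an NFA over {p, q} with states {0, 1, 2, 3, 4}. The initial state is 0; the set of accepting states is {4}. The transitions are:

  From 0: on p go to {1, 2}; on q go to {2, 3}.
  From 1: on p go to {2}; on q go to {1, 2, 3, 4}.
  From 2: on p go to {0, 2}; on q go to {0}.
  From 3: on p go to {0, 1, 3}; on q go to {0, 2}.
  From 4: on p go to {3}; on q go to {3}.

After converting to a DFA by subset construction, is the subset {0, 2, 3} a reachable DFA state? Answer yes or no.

Start state of the DFA: {0}.
{0} --p--> {1, 2}  [new]
{0} --q--> {2, 3}  [new]
{1, 2} --p--> {0, 2}  [new]
{1, 2} --q--> {0, 1, 2, 3, 4}  [new]
{2, 3} --p--> {0, 1, 2, 3}  [new]
{2, 3} --q--> {0, 2}  [seen]
{0, 2} --p--> {0, 1, 2}  [new]
{0, 2} --q--> {0, 2, 3}  [new]
{0, 1, 2, 3, 4} --p--> {0, 1, 2, 3}  [seen]
{0, 1, 2, 3, 4} --q--> {0, 1, 2, 3, 4}  [seen]
{0, 1, 2, 3} --p--> {0, 1, 2, 3}  [seen]
{0, 1, 2, 3} --q--> {0, 1, 2, 3, 4}  [seen]
{0, 1, 2} --p--> {0, 1, 2}  [seen]
{0, 1, 2} --q--> {0, 1, 2, 3, 4}  [seen]
{0, 2, 3} --p--> {0, 1, 2, 3}  [seen]
{0, 2, 3} --q--> {0, 2, 3}  [seen]
Reachable DFA states: {0}, {1, 2}, {2, 3}, {0, 2}, {0, 1, 2, 3, 4}, {0, 1, 2, 3}, {0, 1, 2}, {0, 2, 3}.
{0, 2, 3} is among them.

yes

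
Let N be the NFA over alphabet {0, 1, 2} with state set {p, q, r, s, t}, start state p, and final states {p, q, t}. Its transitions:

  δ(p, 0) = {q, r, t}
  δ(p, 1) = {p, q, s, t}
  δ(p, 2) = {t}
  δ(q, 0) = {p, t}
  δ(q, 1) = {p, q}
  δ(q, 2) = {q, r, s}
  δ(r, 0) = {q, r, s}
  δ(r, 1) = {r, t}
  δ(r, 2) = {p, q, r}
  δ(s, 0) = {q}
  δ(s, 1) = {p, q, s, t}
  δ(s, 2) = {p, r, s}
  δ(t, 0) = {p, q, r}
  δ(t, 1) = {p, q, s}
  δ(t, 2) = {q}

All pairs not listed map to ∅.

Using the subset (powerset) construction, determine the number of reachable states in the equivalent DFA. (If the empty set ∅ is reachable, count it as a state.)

15

Start state of the DFA: {p}.
{p} --0--> {q, r, t}  [new]
{p} --1--> {p, q, s, t}  [new]
{p} --2--> {t}  [new]
{q, r, t} --0--> {p, q, r, s, t}  [new]
{q, r, t} --1--> {p, q, r, s, t}  [seen]
{q, r, t} --2--> {p, q, r, s}  [new]
{p, q, s, t} --0--> {p, q, r, t}  [new]
{p, q, s, t} --1--> {p, q, s, t}  [seen]
{p, q, s, t} --2--> {p, q, r, s, t}  [seen]
{t} --0--> {p, q, r}  [new]
{t} --1--> {p, q, s}  [new]
{t} --2--> {q}  [new]
{p, q, r, s, t} --0--> {p, q, r, s, t}  [seen]
{p, q, r, s, t} --1--> {p, q, r, s, t}  [seen]
{p, q, r, s, t} --2--> {p, q, r, s, t}  [seen]
{p, q, r, s} --0--> {p, q, r, s, t}  [seen]
{p, q, r, s} --1--> {p, q, r, s, t}  [seen]
{p, q, r, s} --2--> {p, q, r, s, t}  [seen]
{p, q, r, t} --0--> {p, q, r, s, t}  [seen]
{p, q, r, t} --1--> {p, q, r, s, t}  [seen]
{p, q, r, t} --2--> {p, q, r, s, t}  [seen]
{p, q, r} --0--> {p, q, r, s, t}  [seen]
{p, q, r} --1--> {p, q, r, s, t}  [seen]
{p, q, r} --2--> {p, q, r, s, t}  [seen]
{p, q, s} --0--> {p, q, r, t}  [seen]
{p, q, s} --1--> {p, q, s, t}  [seen]
{p, q, s} --2--> {p, q, r, s, t}  [seen]
{q} --0--> {p, t}  [new]
{q} --1--> {p, q}  [new]
{q} --2--> {q, r, s}  [new]
{p, t} --0--> {p, q, r, t}  [seen]
{p, t} --1--> {p, q, s, t}  [seen]
{p, t} --2--> {q, t}  [new]
{p, q} --0--> {p, q, r, t}  [seen]
{p, q} --1--> {p, q, s, t}  [seen]
{p, q} --2--> {q, r, s, t}  [new]
{q, r, s} --0--> {p, q, r, s, t}  [seen]
{q, r, s} --1--> {p, q, r, s, t}  [seen]
{q, r, s} --2--> {p, q, r, s}  [seen]
{q, t} --0--> {p, q, r, t}  [seen]
{q, t} --1--> {p, q, s}  [seen]
{q, t} --2--> {q, r, s}  [seen]
{q, r, s, t} --0--> {p, q, r, s, t}  [seen]
{q, r, s, t} --1--> {p, q, r, s, t}  [seen]
{q, r, s, t} --2--> {p, q, r, s}  [seen]
Reachable DFA states: {p}, {q, r, t}, {p, q, s, t}, {t}, {p, q, r, s, t}, {p, q, r, s}, {p, q, r, t}, {p, q, r}, {p, q, s}, {q}, {p, t}, {p, q}, {q, r, s}, {q, t}, {q, r, s, t}.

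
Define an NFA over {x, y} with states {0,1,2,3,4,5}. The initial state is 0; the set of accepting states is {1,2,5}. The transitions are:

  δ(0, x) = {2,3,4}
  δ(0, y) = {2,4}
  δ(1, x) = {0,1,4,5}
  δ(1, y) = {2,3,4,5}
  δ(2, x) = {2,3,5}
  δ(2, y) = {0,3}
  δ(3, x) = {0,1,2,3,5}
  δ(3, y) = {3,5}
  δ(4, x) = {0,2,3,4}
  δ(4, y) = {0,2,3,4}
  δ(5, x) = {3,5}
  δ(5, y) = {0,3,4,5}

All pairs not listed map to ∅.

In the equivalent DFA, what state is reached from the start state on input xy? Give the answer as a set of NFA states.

{0,2,3,4,5}

Start: {0}.
δ(0,x) = {2,3,4}.
Union: {2,3,4}.
After x: {2,3,4}.
δ(2,y) = {0,3}; δ(3,y) = {3,5}; δ(4,y) = {0,2,3,4}.
Union: {0,2,3,4,5}.
After y: {0,2,3,4,5}.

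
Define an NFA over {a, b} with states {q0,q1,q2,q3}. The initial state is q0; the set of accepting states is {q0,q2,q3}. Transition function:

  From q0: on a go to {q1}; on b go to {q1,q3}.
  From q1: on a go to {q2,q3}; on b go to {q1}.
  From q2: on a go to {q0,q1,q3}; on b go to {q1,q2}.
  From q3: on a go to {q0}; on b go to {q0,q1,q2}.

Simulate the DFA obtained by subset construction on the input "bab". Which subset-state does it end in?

{q0,q1,q2,q3}

Start: {q0}.
δ(q0,b) = {q1,q3}.
Union: {q1,q3}.
After b: {q1,q3}.
δ(q1,a) = {q2,q3}; δ(q3,a) = {q0}.
Union: {q0,q2,q3}.
After a: {q0,q2,q3}.
δ(q0,b) = {q1,q3}; δ(q2,b) = {q1,q2}; δ(q3,b) = {q0,q1,q2}.
Union: {q0,q1,q2,q3}.
After b: {q0,q1,q2,q3}.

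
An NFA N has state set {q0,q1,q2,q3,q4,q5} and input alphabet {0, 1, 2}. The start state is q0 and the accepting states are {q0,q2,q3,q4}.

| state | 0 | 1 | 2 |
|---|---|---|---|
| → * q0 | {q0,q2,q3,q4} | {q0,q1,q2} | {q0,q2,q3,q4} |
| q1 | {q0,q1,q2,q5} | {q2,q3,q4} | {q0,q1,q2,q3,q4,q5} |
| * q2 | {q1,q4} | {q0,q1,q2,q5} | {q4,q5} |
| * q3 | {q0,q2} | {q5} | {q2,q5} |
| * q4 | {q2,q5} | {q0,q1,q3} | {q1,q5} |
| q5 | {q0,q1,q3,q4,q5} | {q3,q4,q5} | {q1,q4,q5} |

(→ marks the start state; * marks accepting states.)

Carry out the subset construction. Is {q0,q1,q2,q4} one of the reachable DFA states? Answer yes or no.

no

Start state of the DFA: {q0}.
{q0} --0--> {q0,q2,q3,q4}  [new]
{q0} --1--> {q0,q1,q2}  [new]
{q0} --2--> {q0,q2,q3,q4}  [seen]
{q0,q2,q3,q4} --0--> {q0,q1,q2,q3,q4,q5}  [new]
{q0,q2,q3,q4} --1--> {q0,q1,q2,q3,q5}  [new]
{q0,q2,q3,q4} --2--> {q0,q1,q2,q3,q4,q5}  [seen]
{q0,q1,q2} --0--> {q0,q1,q2,q3,q4,q5}  [seen]
{q0,q1,q2} --1--> {q0,q1,q2,q3,q4,q5}  [seen]
{q0,q1,q2} --2--> {q0,q1,q2,q3,q4,q5}  [seen]
{q0,q1,q2,q3,q4,q5} --0--> {q0,q1,q2,q3,q4,q5}  [seen]
{q0,q1,q2,q3,q4,q5} --1--> {q0,q1,q2,q3,q4,q5}  [seen]
{q0,q1,q2,q3,q4,q5} --2--> {q0,q1,q2,q3,q4,q5}  [seen]
{q0,q1,q2,q3,q5} --0--> {q0,q1,q2,q3,q4,q5}  [seen]
{q0,q1,q2,q3,q5} --1--> {q0,q1,q2,q3,q4,q5}  [seen]
{q0,q1,q2,q3,q5} --2--> {q0,q1,q2,q3,q4,q5}  [seen]
Reachable DFA states: {q0}, {q0,q2,q3,q4}, {q0,q1,q2}, {q0,q1,q2,q3,q4,q5}, {q0,q1,q2,q3,q5}.
{q0,q1,q2,q4} is not among them.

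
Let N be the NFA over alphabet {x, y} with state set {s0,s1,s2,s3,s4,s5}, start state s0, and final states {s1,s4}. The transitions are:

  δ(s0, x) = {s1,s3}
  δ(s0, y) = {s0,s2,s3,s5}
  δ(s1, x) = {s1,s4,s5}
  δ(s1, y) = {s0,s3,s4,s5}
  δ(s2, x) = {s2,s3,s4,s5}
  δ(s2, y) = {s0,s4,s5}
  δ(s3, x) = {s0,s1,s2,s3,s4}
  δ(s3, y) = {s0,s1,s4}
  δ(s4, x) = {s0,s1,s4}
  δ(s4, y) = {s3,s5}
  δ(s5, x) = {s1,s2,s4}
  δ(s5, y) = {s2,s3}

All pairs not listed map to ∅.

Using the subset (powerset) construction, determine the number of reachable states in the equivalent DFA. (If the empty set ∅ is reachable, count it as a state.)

Start state of the DFA: {s0}.
{s0} --x--> {s1,s3}  [new]
{s0} --y--> {s0,s2,s3,s5}  [new]
{s1,s3} --x--> {s0,s1,s2,s3,s4,s5}  [new]
{s1,s3} --y--> {s0,s1,s3,s4,s5}  [new]
{s0,s2,s3,s5} --x--> {s0,s1,s2,s3,s4,s5}  [seen]
{s0,s2,s3,s5} --y--> {s0,s1,s2,s3,s4,s5}  [seen]
{s0,s1,s2,s3,s4,s5} --x--> {s0,s1,s2,s3,s4,s5}  [seen]
{s0,s1,s2,s3,s4,s5} --y--> {s0,s1,s2,s3,s4,s5}  [seen]
{s0,s1,s3,s4,s5} --x--> {s0,s1,s2,s3,s4,s5}  [seen]
{s0,s1,s3,s4,s5} --y--> {s0,s1,s2,s3,s4,s5}  [seen]
Reachable DFA states: {s0}, {s1,s3}, {s0,s2,s3,s5}, {s0,s1,s2,s3,s4,s5}, {s0,s1,s3,s4,s5}.

5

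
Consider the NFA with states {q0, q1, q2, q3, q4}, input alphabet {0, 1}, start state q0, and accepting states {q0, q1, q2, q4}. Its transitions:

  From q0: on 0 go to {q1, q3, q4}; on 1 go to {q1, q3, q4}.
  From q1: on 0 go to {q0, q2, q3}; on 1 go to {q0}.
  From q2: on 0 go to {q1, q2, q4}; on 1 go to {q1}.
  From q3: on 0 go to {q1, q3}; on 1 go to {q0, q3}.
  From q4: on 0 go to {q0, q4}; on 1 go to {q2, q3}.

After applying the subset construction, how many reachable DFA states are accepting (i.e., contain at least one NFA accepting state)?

Start state of the DFA: {q0}.
{q0} --0--> {q1, q3, q4}  [new]
{q0} --1--> {q1, q3, q4}  [seen]
{q1, q3, q4} --0--> {q0, q1, q2, q3, q4}  [new]
{q1, q3, q4} --1--> {q0, q2, q3}  [new]
{q0, q1, q2, q3, q4} --0--> {q0, q1, q2, q3, q4}  [seen]
{q0, q1, q2, q3, q4} --1--> {q0, q1, q2, q3, q4}  [seen]
{q0, q2, q3} --0--> {q1, q2, q3, q4}  [new]
{q0, q2, q3} --1--> {q0, q1, q3, q4}  [new]
{q1, q2, q3, q4} --0--> {q0, q1, q2, q3, q4}  [seen]
{q1, q2, q3, q4} --1--> {q0, q1, q2, q3}  [new]
{q0, q1, q3, q4} --0--> {q0, q1, q2, q3, q4}  [seen]
{q0, q1, q3, q4} --1--> {q0, q1, q2, q3, q4}  [seen]
{q0, q1, q2, q3} --0--> {q0, q1, q2, q3, q4}  [seen]
{q0, q1, q2, q3} --1--> {q0, q1, q3, q4}  [seen]
Reachable DFA states: {q0}, {q1, q3, q4}, {q0, q1, q2, q3, q4}, {q0, q2, q3}, {q1, q2, q3, q4}, {q0, q1, q3, q4}, {q0, q1, q2, q3}.
Accepting DFA states (contain an NFA accepting state): {q0}, {q1, q3, q4}, {q0, q1, q2, q3, q4}, {q0, q2, q3}, {q1, q2, q3, q4}, {q0, q1, q3, q4}, {q0, q1, q2, q3}.

7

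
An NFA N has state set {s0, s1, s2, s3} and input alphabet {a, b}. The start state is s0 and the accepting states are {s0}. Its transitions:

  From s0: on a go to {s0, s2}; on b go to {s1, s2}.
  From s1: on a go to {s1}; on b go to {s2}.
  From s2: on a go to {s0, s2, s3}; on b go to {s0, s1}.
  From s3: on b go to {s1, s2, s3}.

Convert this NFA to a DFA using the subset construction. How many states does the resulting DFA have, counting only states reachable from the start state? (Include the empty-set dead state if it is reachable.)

Start state of the DFA: {s0}.
{s0} --a--> {s0, s2}  [new]
{s0} --b--> {s1, s2}  [new]
{s0, s2} --a--> {s0, s2, s3}  [new]
{s0, s2} --b--> {s0, s1, s2}  [new]
{s1, s2} --a--> {s0, s1, s2, s3}  [new]
{s1, s2} --b--> {s0, s1, s2}  [seen]
{s0, s2, s3} --a--> {s0, s2, s3}  [seen]
{s0, s2, s3} --b--> {s0, s1, s2, s3}  [seen]
{s0, s1, s2} --a--> {s0, s1, s2, s3}  [seen]
{s0, s1, s2} --b--> {s0, s1, s2}  [seen]
{s0, s1, s2, s3} --a--> {s0, s1, s2, s3}  [seen]
{s0, s1, s2, s3} --b--> {s0, s1, s2, s3}  [seen]
Reachable DFA states: {s0}, {s0, s2}, {s1, s2}, {s0, s2, s3}, {s0, s1, s2}, {s0, s1, s2, s3}.

6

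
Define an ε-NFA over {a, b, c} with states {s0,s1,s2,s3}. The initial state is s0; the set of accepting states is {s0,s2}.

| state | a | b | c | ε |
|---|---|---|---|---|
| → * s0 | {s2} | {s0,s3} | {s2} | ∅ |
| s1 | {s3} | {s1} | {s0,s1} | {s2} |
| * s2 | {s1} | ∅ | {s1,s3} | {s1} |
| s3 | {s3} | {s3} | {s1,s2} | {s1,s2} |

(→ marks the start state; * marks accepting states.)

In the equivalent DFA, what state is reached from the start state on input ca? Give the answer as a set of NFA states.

Start: {s0}.
δ(s0,c) = {s2}.
Union: {s2}.
ε-closure gives {s1,s2}.
After c: {s1,s2}.
δ(s1,a) = {s3}; δ(s2,a) = {s1}.
Union: {s1,s3}.
ε-closure gives {s1,s2,s3}.
After a: {s1,s2,s3}.

{s1,s2,s3}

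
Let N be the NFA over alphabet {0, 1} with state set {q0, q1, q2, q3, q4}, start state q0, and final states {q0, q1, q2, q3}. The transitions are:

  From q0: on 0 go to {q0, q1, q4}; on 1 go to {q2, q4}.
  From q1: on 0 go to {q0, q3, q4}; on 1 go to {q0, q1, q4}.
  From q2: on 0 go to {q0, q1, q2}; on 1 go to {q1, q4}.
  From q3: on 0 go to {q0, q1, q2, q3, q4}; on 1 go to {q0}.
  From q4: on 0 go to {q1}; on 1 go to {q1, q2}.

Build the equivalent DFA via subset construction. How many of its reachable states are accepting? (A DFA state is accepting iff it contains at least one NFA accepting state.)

8

Start state of the DFA: {q0}.
{q0} --0--> {q0, q1, q4}  [new]
{q0} --1--> {q2, q4}  [new]
{q0, q1, q4} --0--> {q0, q1, q3, q4}  [new]
{q0, q1, q4} --1--> {q0, q1, q2, q4}  [new]
{q2, q4} --0--> {q0, q1, q2}  [new]
{q2, q4} --1--> {q1, q2, q4}  [new]
{q0, q1, q3, q4} --0--> {q0, q1, q2, q3, q4}  [new]
{q0, q1, q3, q4} --1--> {q0, q1, q2, q4}  [seen]
{q0, q1, q2, q4} --0--> {q0, q1, q2, q3, q4}  [seen]
{q0, q1, q2, q4} --1--> {q0, q1, q2, q4}  [seen]
{q0, q1, q2} --0--> {q0, q1, q2, q3, q4}  [seen]
{q0, q1, q2} --1--> {q0, q1, q2, q4}  [seen]
{q1, q2, q4} --0--> {q0, q1, q2, q3, q4}  [seen]
{q1, q2, q4} --1--> {q0, q1, q2, q4}  [seen]
{q0, q1, q2, q3, q4} --0--> {q0, q1, q2, q3, q4}  [seen]
{q0, q1, q2, q3, q4} --1--> {q0, q1, q2, q4}  [seen]
Reachable DFA states: {q0}, {q0, q1, q4}, {q2, q4}, {q0, q1, q3, q4}, {q0, q1, q2, q4}, {q0, q1, q2}, {q1, q2, q4}, {q0, q1, q2, q3, q4}.
Accepting DFA states (contain an NFA accepting state): {q0}, {q0, q1, q4}, {q2, q4}, {q0, q1, q3, q4}, {q0, q1, q2, q4}, {q0, q1, q2}, {q1, q2, q4}, {q0, q1, q2, q3, q4}.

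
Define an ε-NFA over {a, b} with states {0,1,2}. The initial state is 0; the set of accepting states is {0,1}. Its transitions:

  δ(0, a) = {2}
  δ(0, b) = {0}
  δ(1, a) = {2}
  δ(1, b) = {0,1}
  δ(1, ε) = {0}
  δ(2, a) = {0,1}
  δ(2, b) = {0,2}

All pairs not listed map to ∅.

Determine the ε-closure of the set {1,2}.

Begin with {1,2}.
1 →ε {0}; add 0.
ε-closure = {0,1,2}.

{0,1,2}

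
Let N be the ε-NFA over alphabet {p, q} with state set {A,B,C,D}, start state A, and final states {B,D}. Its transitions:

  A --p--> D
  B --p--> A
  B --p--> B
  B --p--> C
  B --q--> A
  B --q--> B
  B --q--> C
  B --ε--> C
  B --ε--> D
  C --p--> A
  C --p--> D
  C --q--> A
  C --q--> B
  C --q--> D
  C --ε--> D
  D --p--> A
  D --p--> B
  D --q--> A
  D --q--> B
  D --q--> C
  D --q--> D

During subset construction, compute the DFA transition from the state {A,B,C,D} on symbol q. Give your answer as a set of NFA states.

{A,B,C,D}

δ(A,q) = ∅; δ(B,q) = {A,B,C}; δ(C,q) = {A,B,D}; δ(D,q) = {A,B,C,D}.
Union: {A,B,C,D}.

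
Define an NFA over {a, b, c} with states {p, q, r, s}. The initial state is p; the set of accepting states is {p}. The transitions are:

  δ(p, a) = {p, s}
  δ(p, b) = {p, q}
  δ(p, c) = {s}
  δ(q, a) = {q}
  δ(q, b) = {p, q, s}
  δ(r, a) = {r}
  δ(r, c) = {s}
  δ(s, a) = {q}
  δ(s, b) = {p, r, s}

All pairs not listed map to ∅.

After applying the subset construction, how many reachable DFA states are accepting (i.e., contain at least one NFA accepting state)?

Start state of the DFA: {p}.
{p} --a--> {p, s}  [new]
{p} --b--> {p, q}  [new]
{p} --c--> {s}  [new]
{p, s} --a--> {p, q, s}  [new]
{p, s} --b--> {p, q, r, s}  [new]
{p, s} --c--> {s}  [seen]
{p, q} --a--> {p, q, s}  [seen]
{p, q} --b--> {p, q, s}  [seen]
{p, q} --c--> {s}  [seen]
{s} --a--> {q}  [new]
{s} --b--> {p, r, s}  [new]
{s} --c--> ∅  [new]
{p, q, s} --a--> {p, q, s}  [seen]
{p, q, s} --b--> {p, q, r, s}  [seen]
{p, q, s} --c--> {s}  [seen]
{p, q, r, s} --a--> {p, q, r, s}  [seen]
{p, q, r, s} --b--> {p, q, r, s}  [seen]
{p, q, r, s} --c--> {s}  [seen]
{q} --a--> {q}  [seen]
{q} --b--> {p, q, s}  [seen]
{q} --c--> ∅  [seen]
{p, r, s} --a--> {p, q, r, s}  [seen]
{p, r, s} --b--> {p, q, r, s}  [seen]
{p, r, s} --c--> {s}  [seen]
∅ --a--> ∅  [seen]
∅ --b--> ∅  [seen]
∅ --c--> ∅  [seen]
Reachable DFA states: {p}, {p, s}, {p, q}, {s}, {p, q, s}, {p, q, r, s}, {q}, {p, r, s}, ∅.
Accepting DFA states (contain an NFA accepting state): {p}, {p, s}, {p, q}, {p, q, s}, {p, q, r, s}, {p, r, s}.

6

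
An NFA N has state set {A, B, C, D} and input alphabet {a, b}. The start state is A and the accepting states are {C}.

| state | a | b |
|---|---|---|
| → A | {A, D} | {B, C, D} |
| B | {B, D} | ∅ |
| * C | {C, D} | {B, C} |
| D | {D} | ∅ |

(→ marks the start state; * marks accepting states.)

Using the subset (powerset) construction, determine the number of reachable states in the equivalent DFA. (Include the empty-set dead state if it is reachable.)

4

Start state of the DFA: {A}.
{A} --a--> {A, D}  [new]
{A} --b--> {B, C, D}  [new]
{A, D} --a--> {A, D}  [seen]
{A, D} --b--> {B, C, D}  [seen]
{B, C, D} --a--> {B, C, D}  [seen]
{B, C, D} --b--> {B, C}  [new]
{B, C} --a--> {B, C, D}  [seen]
{B, C} --b--> {B, C}  [seen]
Reachable DFA states: {A}, {A, D}, {B, C, D}, {B, C}.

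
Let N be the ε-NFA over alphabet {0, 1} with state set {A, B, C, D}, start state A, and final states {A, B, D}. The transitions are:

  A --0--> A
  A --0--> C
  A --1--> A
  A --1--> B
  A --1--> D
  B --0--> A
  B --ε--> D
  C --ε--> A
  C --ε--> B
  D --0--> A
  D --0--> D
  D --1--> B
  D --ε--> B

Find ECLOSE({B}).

{B, D}

Begin with {B}.
B →ε {D}; add D.
ε-closure = {B, D}.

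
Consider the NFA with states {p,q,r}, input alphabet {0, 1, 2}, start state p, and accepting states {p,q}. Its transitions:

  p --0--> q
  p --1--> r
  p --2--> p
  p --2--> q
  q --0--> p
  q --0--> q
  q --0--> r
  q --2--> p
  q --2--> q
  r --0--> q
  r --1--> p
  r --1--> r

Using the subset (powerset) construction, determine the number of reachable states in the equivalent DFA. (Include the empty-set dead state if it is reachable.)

Start state of the DFA: {p}.
{p} --0--> {q}  [new]
{p} --1--> {r}  [new]
{p} --2--> {p,q}  [new]
{q} --0--> {p,q,r}  [new]
{q} --1--> ∅  [new]
{q} --2--> {p,q}  [seen]
{r} --0--> {q}  [seen]
{r} --1--> {p,r}  [new]
{r} --2--> ∅  [seen]
{p,q} --0--> {p,q,r}  [seen]
{p,q} --1--> {r}  [seen]
{p,q} --2--> {p,q}  [seen]
{p,q,r} --0--> {p,q,r}  [seen]
{p,q,r} --1--> {p,r}  [seen]
{p,q,r} --2--> {p,q}  [seen]
∅ --0--> ∅  [seen]
∅ --1--> ∅  [seen]
∅ --2--> ∅  [seen]
{p,r} --0--> {q}  [seen]
{p,r} --1--> {p,r}  [seen]
{p,r} --2--> {p,q}  [seen]
Reachable DFA states: {p}, {q}, {r}, {p,q}, {p,q,r}, ∅, {p,r}.

7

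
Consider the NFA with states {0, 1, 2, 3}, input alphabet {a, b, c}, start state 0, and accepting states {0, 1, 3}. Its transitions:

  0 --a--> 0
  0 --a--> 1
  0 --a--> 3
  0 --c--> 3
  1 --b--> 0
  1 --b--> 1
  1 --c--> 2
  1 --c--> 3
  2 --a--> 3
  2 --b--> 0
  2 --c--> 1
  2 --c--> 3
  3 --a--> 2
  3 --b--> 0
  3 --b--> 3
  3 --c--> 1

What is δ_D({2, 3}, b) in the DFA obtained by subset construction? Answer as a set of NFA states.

δ(2,b) = {0}; δ(3,b) = {0, 3}.
Union: {0, 3}.

{0, 3}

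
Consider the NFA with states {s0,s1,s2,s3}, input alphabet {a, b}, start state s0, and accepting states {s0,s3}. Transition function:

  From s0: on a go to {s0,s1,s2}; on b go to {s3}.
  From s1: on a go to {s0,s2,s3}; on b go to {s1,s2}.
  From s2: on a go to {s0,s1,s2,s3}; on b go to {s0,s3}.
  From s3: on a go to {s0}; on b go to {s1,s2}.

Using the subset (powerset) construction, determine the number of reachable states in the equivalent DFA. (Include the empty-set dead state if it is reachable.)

5

Start state of the DFA: {s0}.
{s0} --a--> {s0,s1,s2}  [new]
{s0} --b--> {s3}  [new]
{s0,s1,s2} --a--> {s0,s1,s2,s3}  [new]
{s0,s1,s2} --b--> {s0,s1,s2,s3}  [seen]
{s3} --a--> {s0}  [seen]
{s3} --b--> {s1,s2}  [new]
{s0,s1,s2,s3} --a--> {s0,s1,s2,s3}  [seen]
{s0,s1,s2,s3} --b--> {s0,s1,s2,s3}  [seen]
{s1,s2} --a--> {s0,s1,s2,s3}  [seen]
{s1,s2} --b--> {s0,s1,s2,s3}  [seen]
Reachable DFA states: {s0}, {s0,s1,s2}, {s3}, {s0,s1,s2,s3}, {s1,s2}.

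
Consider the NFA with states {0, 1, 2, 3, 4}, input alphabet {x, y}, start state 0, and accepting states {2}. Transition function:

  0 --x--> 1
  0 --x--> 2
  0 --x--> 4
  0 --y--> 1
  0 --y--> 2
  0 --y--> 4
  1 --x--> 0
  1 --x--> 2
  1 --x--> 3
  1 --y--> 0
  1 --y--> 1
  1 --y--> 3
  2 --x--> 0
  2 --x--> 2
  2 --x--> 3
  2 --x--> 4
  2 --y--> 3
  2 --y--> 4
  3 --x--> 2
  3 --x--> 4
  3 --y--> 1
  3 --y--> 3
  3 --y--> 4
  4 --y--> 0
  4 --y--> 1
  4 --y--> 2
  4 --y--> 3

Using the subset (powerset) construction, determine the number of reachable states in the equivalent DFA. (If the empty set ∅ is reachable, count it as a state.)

Start state of the DFA: {0}.
{0} --x--> {1, 2, 4}  [new]
{0} --y--> {1, 2, 4}  [seen]
{1, 2, 4} --x--> {0, 2, 3, 4}  [new]
{1, 2, 4} --y--> {0, 1, 2, 3, 4}  [new]
{0, 2, 3, 4} --x--> {0, 1, 2, 3, 4}  [seen]
{0, 2, 3, 4} --y--> {0, 1, 2, 3, 4}  [seen]
{0, 1, 2, 3, 4} --x--> {0, 1, 2, 3, 4}  [seen]
{0, 1, 2, 3, 4} --y--> {0, 1, 2, 3, 4}  [seen]
Reachable DFA states: {0}, {1, 2, 4}, {0, 2, 3, 4}, {0, 1, 2, 3, 4}.

4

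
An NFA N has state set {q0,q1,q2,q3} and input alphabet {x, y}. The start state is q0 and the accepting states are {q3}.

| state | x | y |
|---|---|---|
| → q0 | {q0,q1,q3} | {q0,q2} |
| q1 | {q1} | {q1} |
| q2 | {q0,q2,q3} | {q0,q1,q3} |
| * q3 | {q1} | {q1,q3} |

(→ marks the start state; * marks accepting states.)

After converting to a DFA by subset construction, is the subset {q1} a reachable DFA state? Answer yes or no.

Start state of the DFA: {q0}.
{q0} --x--> {q0,q1,q3}  [new]
{q0} --y--> {q0,q2}  [new]
{q0,q1,q3} --x--> {q0,q1,q3}  [seen]
{q0,q1,q3} --y--> {q0,q1,q2,q3}  [new]
{q0,q2} --x--> {q0,q1,q2,q3}  [seen]
{q0,q2} --y--> {q0,q1,q2,q3}  [seen]
{q0,q1,q2,q3} --x--> {q0,q1,q2,q3}  [seen]
{q0,q1,q2,q3} --y--> {q0,q1,q2,q3}  [seen]
Reachable DFA states: {q0}, {q0,q1,q3}, {q0,q2}, {q0,q1,q2,q3}.
{q1} is not among them.

no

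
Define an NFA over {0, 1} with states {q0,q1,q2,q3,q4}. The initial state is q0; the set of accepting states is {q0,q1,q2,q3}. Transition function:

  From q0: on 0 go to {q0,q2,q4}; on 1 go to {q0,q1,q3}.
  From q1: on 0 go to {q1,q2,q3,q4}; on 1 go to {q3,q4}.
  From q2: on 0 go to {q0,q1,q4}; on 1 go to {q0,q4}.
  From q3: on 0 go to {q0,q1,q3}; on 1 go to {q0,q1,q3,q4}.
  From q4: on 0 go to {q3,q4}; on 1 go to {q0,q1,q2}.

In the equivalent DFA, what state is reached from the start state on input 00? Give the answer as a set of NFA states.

Start: {q0}.
δ(q0,0) = {q0,q2,q4}.
Union: {q0,q2,q4}.
After 0: {q0,q2,q4}.
δ(q0,0) = {q0,q2,q4}; δ(q2,0) = {q0,q1,q4}; δ(q4,0) = {q3,q4}.
Union: {q0,q1,q2,q3,q4}.
After 0: {q0,q1,q2,q3,q4}.

{q0,q1,q2,q3,q4}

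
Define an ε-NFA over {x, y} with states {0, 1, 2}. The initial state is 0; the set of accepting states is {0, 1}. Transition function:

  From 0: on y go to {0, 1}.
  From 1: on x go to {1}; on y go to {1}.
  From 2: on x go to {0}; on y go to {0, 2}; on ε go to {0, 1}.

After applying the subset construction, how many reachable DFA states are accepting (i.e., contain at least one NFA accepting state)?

3

Start state of the DFA: {0} (ε-closure of the NFA start).
{0} --x--> ∅  [new]
{0} --y--> {0, 1}  [new]
∅ --x--> ∅  [seen]
∅ --y--> ∅  [seen]
{0, 1} --x--> {1}  [new]
{0, 1} --y--> {0, 1}  [seen]
{1} --x--> {1}  [seen]
{1} --y--> {1}  [seen]
Reachable DFA states: {0}, ∅, {0, 1}, {1}.
Accepting DFA states (contain an NFA accepting state): {0}, {0, 1}, {1}.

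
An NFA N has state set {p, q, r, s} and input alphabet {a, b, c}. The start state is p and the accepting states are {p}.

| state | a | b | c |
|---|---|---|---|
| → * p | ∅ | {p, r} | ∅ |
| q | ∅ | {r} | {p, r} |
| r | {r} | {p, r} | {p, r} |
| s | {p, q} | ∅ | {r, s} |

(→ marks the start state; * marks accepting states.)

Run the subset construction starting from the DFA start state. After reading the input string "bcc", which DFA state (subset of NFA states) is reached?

{p, r}

Start: {p}.
δ(p,b) = {p, r}.
Union: {p, r}.
After b: {p, r}.
δ(p,c) = ∅; δ(r,c) = {p, r}.
Union: {p, r}.
After c: {p, r}.
δ(p,c) = ∅; δ(r,c) = {p, r}.
Union: {p, r}.
After c: {p, r}.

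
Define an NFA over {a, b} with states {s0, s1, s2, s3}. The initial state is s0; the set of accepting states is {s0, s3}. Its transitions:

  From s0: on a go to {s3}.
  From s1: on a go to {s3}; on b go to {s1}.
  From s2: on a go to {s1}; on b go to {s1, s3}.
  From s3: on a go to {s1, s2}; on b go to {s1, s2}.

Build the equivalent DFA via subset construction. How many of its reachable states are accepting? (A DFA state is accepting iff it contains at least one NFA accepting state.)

4

Start state of the DFA: {s0}.
{s0} --a--> {s3}  [new]
{s0} --b--> ∅  [new]
{s3} --a--> {s1, s2}  [new]
{s3} --b--> {s1, s2}  [seen]
∅ --a--> ∅  [seen]
∅ --b--> ∅  [seen]
{s1, s2} --a--> {s1, s3}  [new]
{s1, s2} --b--> {s1, s3}  [seen]
{s1, s3} --a--> {s1, s2, s3}  [new]
{s1, s3} --b--> {s1, s2}  [seen]
{s1, s2, s3} --a--> {s1, s2, s3}  [seen]
{s1, s2, s3} --b--> {s1, s2, s3}  [seen]
Reachable DFA states: {s0}, {s3}, ∅, {s1, s2}, {s1, s3}, {s1, s2, s3}.
Accepting DFA states (contain an NFA accepting state): {s0}, {s3}, {s1, s3}, {s1, s2, s3}.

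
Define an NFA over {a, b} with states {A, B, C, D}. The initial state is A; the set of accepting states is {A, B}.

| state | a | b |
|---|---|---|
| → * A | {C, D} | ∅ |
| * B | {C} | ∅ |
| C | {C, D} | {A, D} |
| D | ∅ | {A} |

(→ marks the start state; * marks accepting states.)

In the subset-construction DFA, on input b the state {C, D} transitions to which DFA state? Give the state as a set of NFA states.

δ(C,b) = {A, D}; δ(D,b) = {A}.
Union: {A, D}.

{A, D}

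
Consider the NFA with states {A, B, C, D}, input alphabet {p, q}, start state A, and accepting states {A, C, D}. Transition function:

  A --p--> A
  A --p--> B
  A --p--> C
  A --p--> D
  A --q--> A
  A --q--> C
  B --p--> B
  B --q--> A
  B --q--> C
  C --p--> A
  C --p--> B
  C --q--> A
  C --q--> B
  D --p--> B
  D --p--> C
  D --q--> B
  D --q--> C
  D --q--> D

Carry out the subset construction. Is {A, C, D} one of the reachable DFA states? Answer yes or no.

no

Start state of the DFA: {A}.
{A} --p--> {A, B, C, D}  [new]
{A} --q--> {A, C}  [new]
{A, B, C, D} --p--> {A, B, C, D}  [seen]
{A, B, C, D} --q--> {A, B, C, D}  [seen]
{A, C} --p--> {A, B, C, D}  [seen]
{A, C} --q--> {A, B, C}  [new]
{A, B, C} --p--> {A, B, C, D}  [seen]
{A, B, C} --q--> {A, B, C}  [seen]
Reachable DFA states: {A}, {A, B, C, D}, {A, C}, {A, B, C}.
{A, C, D} is not among them.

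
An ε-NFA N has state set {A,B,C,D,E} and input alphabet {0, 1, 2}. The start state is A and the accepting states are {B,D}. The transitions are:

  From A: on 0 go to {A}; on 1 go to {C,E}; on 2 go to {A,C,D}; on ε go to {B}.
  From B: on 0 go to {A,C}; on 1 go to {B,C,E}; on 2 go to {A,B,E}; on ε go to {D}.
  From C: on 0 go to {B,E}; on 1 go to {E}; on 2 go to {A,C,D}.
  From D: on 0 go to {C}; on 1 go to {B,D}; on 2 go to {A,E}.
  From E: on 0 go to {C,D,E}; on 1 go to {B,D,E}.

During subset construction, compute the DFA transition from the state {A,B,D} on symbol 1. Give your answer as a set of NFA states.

δ(A,1) = {C,E}; δ(B,1) = {B,C,E}; δ(D,1) = {B,D}.
Union: {B,C,D,E}.

{B,C,D,E}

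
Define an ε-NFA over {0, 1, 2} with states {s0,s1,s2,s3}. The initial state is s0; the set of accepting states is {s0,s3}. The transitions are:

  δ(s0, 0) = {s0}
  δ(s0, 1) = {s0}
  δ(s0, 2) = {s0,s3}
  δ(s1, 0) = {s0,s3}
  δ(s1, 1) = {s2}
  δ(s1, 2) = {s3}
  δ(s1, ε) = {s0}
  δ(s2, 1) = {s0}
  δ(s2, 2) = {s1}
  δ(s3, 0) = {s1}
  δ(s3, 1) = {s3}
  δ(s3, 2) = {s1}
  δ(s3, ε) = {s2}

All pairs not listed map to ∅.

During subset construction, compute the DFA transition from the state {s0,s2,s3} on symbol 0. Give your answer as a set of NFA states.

{s0,s1}

δ(s0,0) = {s0}; δ(s2,0) = ∅; δ(s3,0) = {s1}.
Union: {s0,s1}.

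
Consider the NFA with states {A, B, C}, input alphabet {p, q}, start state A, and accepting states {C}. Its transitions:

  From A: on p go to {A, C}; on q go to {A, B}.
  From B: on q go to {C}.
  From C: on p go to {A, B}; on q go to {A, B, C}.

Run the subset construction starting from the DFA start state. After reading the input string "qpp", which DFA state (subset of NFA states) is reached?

{A, B, C}

Start: {A}.
δ(A,q) = {A, B}.
Union: {A, B}.
After q: {A, B}.
δ(A,p) = {A, C}; δ(B,p) = ∅.
Union: {A, C}.
After p: {A, C}.
δ(A,p) = {A, C}; δ(C,p) = {A, B}.
Union: {A, B, C}.
After p: {A, B, C}.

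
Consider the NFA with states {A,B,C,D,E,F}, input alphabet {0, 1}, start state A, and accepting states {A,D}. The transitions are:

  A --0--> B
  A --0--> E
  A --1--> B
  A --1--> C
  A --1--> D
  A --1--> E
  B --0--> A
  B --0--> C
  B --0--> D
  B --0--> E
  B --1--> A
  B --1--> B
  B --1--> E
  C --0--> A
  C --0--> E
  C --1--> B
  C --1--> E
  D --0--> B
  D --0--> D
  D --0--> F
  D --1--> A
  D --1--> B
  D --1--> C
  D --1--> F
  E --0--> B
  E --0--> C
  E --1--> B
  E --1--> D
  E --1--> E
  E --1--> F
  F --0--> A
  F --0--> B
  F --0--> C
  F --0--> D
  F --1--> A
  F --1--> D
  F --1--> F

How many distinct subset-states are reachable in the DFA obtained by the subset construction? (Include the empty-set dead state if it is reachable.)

6

Start state of the DFA: {A}.
{A} --0--> {B,E}  [new]
{A} --1--> {B,C,D,E}  [new]
{B,E} --0--> {A,B,C,D,E}  [new]
{B,E} --1--> {A,B,D,E,F}  [new]
{B,C,D,E} --0--> {A,B,C,D,E,F}  [new]
{B,C,D,E} --1--> {A,B,C,D,E,F}  [seen]
{A,B,C,D,E} --0--> {A,B,C,D,E,F}  [seen]
{A,B,C,D,E} --1--> {A,B,C,D,E,F}  [seen]
{A,B,D,E,F} --0--> {A,B,C,D,E,F}  [seen]
{A,B,D,E,F} --1--> {A,B,C,D,E,F}  [seen]
{A,B,C,D,E,F} --0--> {A,B,C,D,E,F}  [seen]
{A,B,C,D,E,F} --1--> {A,B,C,D,E,F}  [seen]
Reachable DFA states: {A}, {B,E}, {B,C,D,E}, {A,B,C,D,E}, {A,B,D,E,F}, {A,B,C,D,E,F}.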